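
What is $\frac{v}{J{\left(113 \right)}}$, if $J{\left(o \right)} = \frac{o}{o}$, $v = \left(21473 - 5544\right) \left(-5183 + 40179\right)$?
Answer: $557451284$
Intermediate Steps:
$v = 557451284$ ($v = 15929 \cdot 34996 = 557451284$)
$J{\left(o \right)} = 1$
$\frac{v}{J{\left(113 \right)}} = \frac{557451284}{1} = 557451284 \cdot 1 = 557451284$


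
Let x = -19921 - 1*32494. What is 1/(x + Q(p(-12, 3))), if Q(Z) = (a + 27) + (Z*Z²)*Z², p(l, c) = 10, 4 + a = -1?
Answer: 1/47607 ≈ 2.1005e-5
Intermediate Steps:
a = -5 (a = -4 - 1 = -5)
x = -52415 (x = -19921 - 32494 = -52415)
Q(Z) = 22 + Z⁵ (Q(Z) = (-5 + 27) + (Z*Z²)*Z² = 22 + Z³*Z² = 22 + Z⁵)
1/(x + Q(p(-12, 3))) = 1/(-52415 + (22 + 10⁵)) = 1/(-52415 + (22 + 100000)) = 1/(-52415 + 100022) = 1/47607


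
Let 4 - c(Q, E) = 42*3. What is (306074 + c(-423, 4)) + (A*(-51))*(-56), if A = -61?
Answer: 131736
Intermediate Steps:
c(Q, E) = -122 (c(Q, E) = 4 - 42*3 = 4 - 1*126 = 4 - 126 = -122)
(306074 + c(-423, 4)) + (A*(-51))*(-56) = (306074 - 122) - 61*(-51)*(-56) = 305952 + 3111*(-56) = 305952 - 174216 = 131736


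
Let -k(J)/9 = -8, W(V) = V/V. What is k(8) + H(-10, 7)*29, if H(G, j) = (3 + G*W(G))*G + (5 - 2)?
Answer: 2189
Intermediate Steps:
W(V) = 1
k(J) = 72 (k(J) = -9*(-8) = 72)
H(G, j) = 3 + G*(3 + G) (H(G, j) = (3 + G*1)*G + (5 - 2) = (3 + G)*G + 3 = G*(3 + G) + 3 = 3 + G*(3 + G))
k(8) + H(-10, 7)*29 = 72 + (3 + (-10)**2 + 3*(-10))*29 = 72 + (3 + 100 - 30)*29 = 72 + 73*29 = 72 + 2117 = 2189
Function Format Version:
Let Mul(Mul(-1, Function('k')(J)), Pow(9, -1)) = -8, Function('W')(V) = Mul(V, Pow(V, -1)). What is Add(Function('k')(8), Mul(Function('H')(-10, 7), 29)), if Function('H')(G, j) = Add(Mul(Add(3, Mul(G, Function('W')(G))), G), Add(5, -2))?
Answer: 2189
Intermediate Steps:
Function('W')(V) = 1
Function('k')(J) = 72 (Function('k')(J) = Mul(-9, -8) = 72)
Function('H')(G, j) = Add(3, Mul(G, Add(3, G))) (Function('H')(G, j) = Add(Mul(Add(3, Mul(G, 1)), G), Add(5, -2)) = Add(Mul(Add(3, G), G), 3) = Add(Mul(G, Add(3, G)), 3) = Add(3, Mul(G, Add(3, G))))
Add(Function('k')(8), Mul(Function('H')(-10, 7), 29)) = Add(72, Mul(Add(3, Pow(-10, 2), Mul(3, -10)), 29)) = Add(72, Mul(Add(3, 100, -30), 29)) = Add(72, Mul(73, 29)) = Add(72, 2117) = 2189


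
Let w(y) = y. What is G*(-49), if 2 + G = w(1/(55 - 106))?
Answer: 5047/51 ≈ 98.961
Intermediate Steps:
G = -103/51 (G = -2 + 1/(55 - 106) = -2 + 1/(-51) = -2 - 1/51 = -103/51 ≈ -2.0196)
G*(-49) = -103/51*(-49) = 5047/51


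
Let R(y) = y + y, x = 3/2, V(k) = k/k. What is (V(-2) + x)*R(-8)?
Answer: -40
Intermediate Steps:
V(k) = 1
x = 3/2 (x = 3*(1/2) = 3/2 ≈ 1.5000)
R(y) = 2*y
(V(-2) + x)*R(-8) = (1 + 3/2)*(2*(-8)) = (5/2)*(-16) = -40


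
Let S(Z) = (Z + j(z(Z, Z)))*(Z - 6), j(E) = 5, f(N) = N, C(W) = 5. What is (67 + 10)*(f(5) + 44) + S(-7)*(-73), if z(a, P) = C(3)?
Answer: 1875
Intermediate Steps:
z(a, P) = 5
S(Z) = (-6 + Z)*(5 + Z) (S(Z) = (Z + 5)*(Z - 6) = (5 + Z)*(-6 + Z) = (-6 + Z)*(5 + Z))
(67 + 10)*(f(5) + 44) + S(-7)*(-73) = (67 + 10)*(5 + 44) + (-30 + (-7)² - 1*(-7))*(-73) = 77*49 + (-30 + 49 + 7)*(-73) = 3773 + 26*(-73) = 3773 - 1898 = 1875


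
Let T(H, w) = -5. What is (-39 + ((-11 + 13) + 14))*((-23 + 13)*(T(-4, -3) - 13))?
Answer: -4140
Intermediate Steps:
(-39 + ((-11 + 13) + 14))*((-23 + 13)*(T(-4, -3) - 13)) = (-39 + ((-11 + 13) + 14))*((-23 + 13)*(-5 - 13)) = (-39 + (2 + 14))*(-10*(-18)) = (-39 + 16)*180 = -23*180 = -4140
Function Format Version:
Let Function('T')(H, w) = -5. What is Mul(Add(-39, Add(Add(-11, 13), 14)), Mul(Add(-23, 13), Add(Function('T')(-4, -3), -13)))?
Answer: -4140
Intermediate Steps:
Mul(Add(-39, Add(Add(-11, 13), 14)), Mul(Add(-23, 13), Add(Function('T')(-4, -3), -13))) = Mul(Add(-39, Add(Add(-11, 13), 14)), Mul(Add(-23, 13), Add(-5, -13))) = Mul(Add(-39, Add(2, 14)), Mul(-10, -18)) = Mul(Add(-39, 16), 180) = Mul(-23, 180) = -4140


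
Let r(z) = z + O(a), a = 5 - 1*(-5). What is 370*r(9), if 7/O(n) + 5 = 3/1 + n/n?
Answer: 740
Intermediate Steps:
a = 10 (a = 5 + 5 = 10)
O(n) = -7 (O(n) = 7/(-5 + (3/1 + n/n)) = 7/(-5 + (3*1 + 1)) = 7/(-5 + (3 + 1)) = 7/(-5 + 4) = 7/(-1) = 7*(-1) = -7)
r(z) = -7 + z (r(z) = z - 7 = -7 + z)
370*r(9) = 370*(-7 + 9) = 370*2 = 740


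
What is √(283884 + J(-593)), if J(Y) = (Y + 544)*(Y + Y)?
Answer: √341998 ≈ 584.81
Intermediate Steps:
J(Y) = 2*Y*(544 + Y) (J(Y) = (544 + Y)*(2*Y) = 2*Y*(544 + Y))
√(283884 + J(-593)) = √(283884 + 2*(-593)*(544 - 593)) = √(283884 + 2*(-593)*(-49)) = √(283884 + 58114) = √341998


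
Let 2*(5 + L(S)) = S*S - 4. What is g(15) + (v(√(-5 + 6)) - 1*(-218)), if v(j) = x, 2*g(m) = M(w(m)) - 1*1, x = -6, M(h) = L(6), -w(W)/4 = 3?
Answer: 217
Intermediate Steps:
L(S) = -7 + S²/2 (L(S) = -5 + (S*S - 4)/2 = -5 + (S² - 4)/2 = -5 + (-4 + S²)/2 = -5 + (-2 + S²/2) = -7 + S²/2)
w(W) = -12 (w(W) = -4*3 = -12)
M(h) = 11 (M(h) = -7 + (½)*6² = -7 + (½)*36 = -7 + 18 = 11)
g(m) = 5 (g(m) = (11 - 1*1)/2 = (11 - 1)/2 = (½)*10 = 5)
v(j) = -6
g(15) + (v(√(-5 + 6)) - 1*(-218)) = 5 + (-6 - 1*(-218)) = 5 + (-6 + 218) = 5 + 212 = 217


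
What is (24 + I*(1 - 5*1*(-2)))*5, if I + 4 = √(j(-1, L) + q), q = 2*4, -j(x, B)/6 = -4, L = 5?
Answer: -100 + 220*√2 ≈ 211.13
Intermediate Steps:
j(x, B) = 24 (j(x, B) = -6*(-4) = 24)
q = 8
I = -4 + 4*√2 (I = -4 + √(24 + 8) = -4 + √32 = -4 + 4*√2 ≈ 1.6569)
(24 + I*(1 - 5*1*(-2)))*5 = (24 + (-4 + 4*√2)*(1 - 5*1*(-2)))*5 = (24 + (-4 + 4*√2)*(1 - 5*(-2)))*5 = (24 + (-4 + 4*√2)*(1 + 10))*5 = (24 + (-4 + 4*√2)*11)*5 = (24 + (-44 + 44*√2))*5 = (-20 + 44*√2)*5 = -100 + 220*√2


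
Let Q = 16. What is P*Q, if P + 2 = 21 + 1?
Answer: 320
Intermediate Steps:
P = 20 (P = -2 + (21 + 1) = -2 + 22 = 20)
P*Q = 20*16 = 320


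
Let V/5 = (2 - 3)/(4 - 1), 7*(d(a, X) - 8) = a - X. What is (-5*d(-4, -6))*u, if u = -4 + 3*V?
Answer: 2610/7 ≈ 372.86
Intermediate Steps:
d(a, X) = 8 - X/7 + a/7 (d(a, X) = 8 + (a - X)/7 = 8 + (-X/7 + a/7) = 8 - X/7 + a/7)
V = -5/3 (V = 5*((2 - 3)/(4 - 1)) = 5*(-1/3) = -5/3 ≈ -1.6667)
u = -9 (u = -4 + 3*(-5/3) = -4 - 5 = -9)
(-5*d(-4, -6))*u = -5*(8 - 1/7*(-6) + (1/7)*(-4))*(-9) = -5*(8 + 6/7 - 4/7)*(-9) = -5*58/7*(-9) = -290/7*(-9) = 2610/7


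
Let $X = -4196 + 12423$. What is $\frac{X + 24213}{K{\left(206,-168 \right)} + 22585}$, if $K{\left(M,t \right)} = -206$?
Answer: $\frac{32440}{22379} \approx 1.4496$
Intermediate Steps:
$X = 8227$
$\frac{X + 24213}{K{\left(206,-168 \right)} + 22585} = \frac{8227 + 24213}{-206 + 22585} = \frac{32440}{22379}$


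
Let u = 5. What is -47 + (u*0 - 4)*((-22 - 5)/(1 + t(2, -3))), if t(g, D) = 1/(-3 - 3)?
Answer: 413/5 ≈ 82.600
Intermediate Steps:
t(g, D) = -⅙ (t(g, D) = 1/(-6) = -⅙)
-47 + (u*0 - 4)*((-22 - 5)/(1 + t(2, -3))) = -47 + (5*0 - 4)*((-22 - 5)/(1 - ⅙)) = -47 + (0 - 4)*(-27/⅚) = -47 - (-108)*6/5 = -47 - 4*(-162/5) = -47 + 648/5 = 413/5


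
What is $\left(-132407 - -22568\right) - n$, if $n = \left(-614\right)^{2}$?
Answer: $-486835$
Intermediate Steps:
$n = 376996$
$\left(-132407 - -22568\right) - n = \left(-132407 - -22568\right) - 376996 = \left(-132407 + 22568\right) - 376996 = -109839 - 376996 = -486835$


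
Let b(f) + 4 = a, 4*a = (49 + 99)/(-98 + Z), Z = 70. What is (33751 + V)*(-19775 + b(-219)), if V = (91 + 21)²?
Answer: -25640439455/28 ≈ -9.1573e+8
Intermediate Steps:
V = 12544 (V = 112² = 12544)
a = -37/28 (a = ((49 + 99)/(-98 + 70))/4 = (148/(-28))/4 = (148*(-1/28))/4 = (¼)*(-37/7) = -37/28 ≈ -1.3214)
b(f) = -149/28 (b(f) = -4 - 37/28 = -149/28)
(33751 + V)*(-19775 + b(-219)) = (33751 + 12544)*(-19775 - 149/28) = 46295*(-553849/28) = -25640439455/28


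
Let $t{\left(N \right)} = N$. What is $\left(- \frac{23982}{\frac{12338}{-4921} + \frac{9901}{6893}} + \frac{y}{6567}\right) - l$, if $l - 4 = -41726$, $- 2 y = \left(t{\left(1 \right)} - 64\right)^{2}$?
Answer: $\frac{3398696965108499}{53007383638} \approx 64117.0$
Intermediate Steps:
$y = - \frac{3969}{2}$ ($y = - \frac{\left(1 - 64\right)^{2}}{2} = - \frac{\left(-63\right)^{2}}{2} = \left(- \frac{1}{2}\right) 3969 = - \frac{3969}{2} \approx -1984.5$)
$l = -41722$ ($l = 4 - 41726 = -41722$)
$\left(- \frac{23982}{\frac{12338}{-4921} + \frac{9901}{6893}} + \frac{y}{6567}\right) - l = \left(- \frac{23982}{\frac{12338}{-4921} + \frac{9901}{6893}} - \frac{3969}{2 \cdot 6567}\right) - -41722 = \left(- \frac{23982}{12338 \left(- \frac{1}{4921}\right) + 9901 \cdot \frac{1}{6893}} - \frac{1323}{4378}\right) + 41722 = \left(- \frac{23982}{- \frac{12338}{4921} + \frac{9901}{6893}} - \frac{1323}{4378}\right) + 41722 = \left(- \frac{23982}{- \frac{36323013}{33920453}} - \frac{1323}{4378}\right) + 41722 = \left(\left(-23982\right) \left(- \frac{33920453}{36323013}\right) - \frac{1323}{4378}\right) + 41722 = \left(\frac{271160101282}{12107671} - \frac{1323}{4378}\right) + 41722 = \frac{1187122904963863}{53007383638} + 41722 = \frac{3398696965108499}{53007383638}$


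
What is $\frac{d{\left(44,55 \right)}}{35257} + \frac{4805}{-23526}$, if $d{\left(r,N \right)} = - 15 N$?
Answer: $- \frac{188818835}{829456182} \approx -0.22764$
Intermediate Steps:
$\frac{d{\left(44,55 \right)}}{35257} + \frac{4805}{-23526} = \frac{\left(-15\right) 55}{35257} + \frac{4805}{-23526} = \left(-825\right) \frac{1}{35257} + 4805 \left(- \frac{1}{23526}\right) = - \frac{825}{35257} - \frac{4805}{23526} = - \frac{188818835}{829456182}$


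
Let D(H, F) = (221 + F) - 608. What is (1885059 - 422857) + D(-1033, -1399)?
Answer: 1460416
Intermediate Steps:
D(H, F) = -387 + F
(1885059 - 422857) + D(-1033, -1399) = (1885059 - 422857) + (-387 - 1399) = 1462202 - 1786 = 1460416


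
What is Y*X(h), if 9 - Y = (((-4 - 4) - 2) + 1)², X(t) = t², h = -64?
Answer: -294912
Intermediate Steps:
Y = -72 (Y = 9 - (((-4 - 4) - 2) + 1)² = 9 - ((-8 - 2) + 1)² = 9 - (-10 + 1)² = 9 - 1*(-9)² = 9 - 1*81 = 9 - 81 = -72)
Y*X(h) = -72*(-64)² = -72*4096 = -294912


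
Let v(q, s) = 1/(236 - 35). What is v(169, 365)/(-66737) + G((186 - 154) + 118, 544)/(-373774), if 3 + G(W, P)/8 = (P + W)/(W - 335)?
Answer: 66982454357/463781646981015 ≈ 0.00014443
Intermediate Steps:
G(W, P) = -24 + 8*(P + W)/(-335 + W) (G(W, P) = -24 + 8*((P + W)/(W - 335)) = -24 + 8*((P + W)/(-335 + W)) = -24 + 8*(P + W)/(-335 + W))
v(q, s) = 1/201
v(169, 365)/(-66737) + G((186 - 154) + 118, 544)/(-373774) = (1/201)/(-66737) + (8*(1005 + 544 - 2*((186 - 154) + 118))/(-335 + ((186 - 154) + 118)))/(-373774) = (1/201)*(-1/66737) + (8*(1005 + 544 - 2*(32 + 118))/(-335 + (32 + 118)))*(-1/373774) = -1/13414137 + (8*(1005 + 544 - 2*150)/(-335 + 150))*(-1/373774) = -1/13414137 + (8*(1005 + 544 - 300)/(-185))*(-1/373774) = -1/13414137 + (8*(-1/185)*1249)*(-1/373774) = -1/13414137 - 9992/185*(-1/373774) = -1/13414137 + 4996/34574095 = 66982454357/463781646981015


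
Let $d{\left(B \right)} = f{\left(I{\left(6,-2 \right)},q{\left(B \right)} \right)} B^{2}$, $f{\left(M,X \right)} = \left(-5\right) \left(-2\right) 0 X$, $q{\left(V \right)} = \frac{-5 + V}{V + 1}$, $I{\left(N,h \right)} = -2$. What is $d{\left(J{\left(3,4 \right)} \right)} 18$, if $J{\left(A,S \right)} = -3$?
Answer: $0$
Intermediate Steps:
$q{\left(V \right)} = \frac{-5 + V}{1 + V}$
$f{\left(M,X \right)} = 0$ ($f{\left(M,X \right)} = 10 \cdot 0 = 0$)
$d{\left(B \right)} = 0$ ($d{\left(B \right)} = 0 B^{2} = 0$)
$d{\left(J{\left(3,4 \right)} \right)} 18 = 0 \cdot 18 = 0$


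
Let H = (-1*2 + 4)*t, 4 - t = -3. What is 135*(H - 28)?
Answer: -1890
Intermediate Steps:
t = 7 (t = 4 - 1*(-3) = 4 + 3 = 7)
H = 14 (H = (-1*2 + 4)*7 = (-2 + 4)*7 = 2*7 = 14)
135*(H - 28) = 135*(14 - 28) = 135*(-14) = -1890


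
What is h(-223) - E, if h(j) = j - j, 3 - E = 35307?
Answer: 35304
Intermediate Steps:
E = -35304 (E = 3 - 1*35307 = 3 - 35307 = -35304)
h(j) = 0
h(-223) - E = 0 - 1*(-35304) = 0 + 35304 = 35304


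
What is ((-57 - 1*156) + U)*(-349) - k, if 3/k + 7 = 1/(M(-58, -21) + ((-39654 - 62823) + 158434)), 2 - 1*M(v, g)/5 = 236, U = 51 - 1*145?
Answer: 13696787335/127836 ≈ 1.0714e+5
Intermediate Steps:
U = -94 (U = 51 - 145 = -94)
M(v, g) = -1170 (M(v, g) = 10 - 5*236 = 10 - 1180 = -1170)
k = -54787/127836 (k = 3/(-7 + 1/(-1170 + ((-39654 - 62823) + 158434))) = 3/(-7 + 1/(-1170 + (-102477 + 158434))) = 3/(-7 + 1/(-1170 + 55957)) = 3/(-7 + 1/54787) = 3/(-383508/54787) = 3*(-54787/383508) = -54787/127836 ≈ -0.42857)
((-57 - 1*156) + U)*(-349) - k = ((-57 - 1*156) - 94)*(-349) - 1*(-54787/127836) = ((-57 - 156) - 94)*(-349) + 54787/127836 = (-213 - 94)*(-349) + 54787/127836 = -307*(-349) + 54787/127836 = 107143 + 54787/127836 = 13696787335/127836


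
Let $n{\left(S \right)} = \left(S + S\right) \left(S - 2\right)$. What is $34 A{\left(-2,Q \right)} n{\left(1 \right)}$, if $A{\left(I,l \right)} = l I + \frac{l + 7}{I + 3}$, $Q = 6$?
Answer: $-68$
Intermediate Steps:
$n{\left(S \right)} = 2 S \left(-2 + S\right)$
$A{\left(I,l \right)} = I l + \frac{7 + l}{3 + I}$
$34 A{\left(-2,Q \right)} n{\left(1 \right)} = 34 \frac{7 + 6 + 6 \left(-2\right)^{2} + 3 \left(-2\right) 6}{3 - 2} \cdot 2 \cdot 1 \left(-2 + 1\right) = 34 \frac{7 + 6 + 6 \cdot 4 - 36}{1} \cdot 2 \cdot 1 \left(-1\right) = 34 \cdot 1 \left(7 + 6 + 24 - 36\right) \left(-2\right) = 34 \cdot 1 \cdot 1 \left(-2\right) = 34 \cdot 1 \left(-2\right) = 34 \left(-2\right) = -68$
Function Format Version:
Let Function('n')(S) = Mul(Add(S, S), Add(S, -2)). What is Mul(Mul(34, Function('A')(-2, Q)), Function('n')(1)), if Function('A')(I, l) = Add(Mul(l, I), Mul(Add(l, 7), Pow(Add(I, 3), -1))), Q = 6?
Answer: -68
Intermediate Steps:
Function('n')(S) = Mul(2, S, Add(-2, S)) (Function('n')(S) = Mul(Mul(2, S), Add(-2, S)) = Mul(2, S, Add(-2, S)))
Function('A')(I, l) = Add(Mul(I, l), Mul(Pow(Add(3, I), -1), Add(7, l))) (Function('A')(I, l) = Add(Mul(I, l), Mul(Add(7, l), Pow(Add(3, I), -1))) = Add(Mul(I, l), Mul(Pow(Add(3, I), -1), Add(7, l))))
Mul(Mul(34, Function('A')(-2, Q)), Function('n')(1)) = Mul(Mul(34, Mul(Pow(Add(3, -2), -1), Add(7, 6, Mul(6, Pow(-2, 2)), Mul(3, -2, 6)))), Mul(2, 1, Add(-2, 1))) = Mul(Mul(34, Mul(Pow(1, -1), Add(7, 6, Mul(6, 4), -36))), Mul(2, 1, -1)) = Mul(Mul(34, Mul(1, Add(7, 6, 24, -36))), -2) = Mul(Mul(34, Mul(1, 1)), -2) = Mul(Mul(34, 1), -2) = Mul(34, -2) = -68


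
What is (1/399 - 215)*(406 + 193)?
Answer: -51384616/399 ≈ -1.2878e+5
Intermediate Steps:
(1/399 - 215)*(406 + 193) = (1/399 - 215)*599 = -85784/399*599 = -51384616/399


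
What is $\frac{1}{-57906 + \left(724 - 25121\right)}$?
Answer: $- \frac{1}{82303} \approx -1.215 \cdot 10^{-5}$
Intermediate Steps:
$\frac{1}{-57906 + \left(724 - 25121\right)} = \frac{1}{-57906 - 24397} = \frac{1}{-82303} = - \frac{1}{82303}$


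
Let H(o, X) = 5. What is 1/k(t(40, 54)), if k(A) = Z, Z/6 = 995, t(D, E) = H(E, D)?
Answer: 1/5970 ≈ 0.00016750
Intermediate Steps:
t(D, E) = 5
Z = 5970 (Z = 6*995 = 5970)
k(A) = 5970
1/k(t(40, 54)) = 1/5970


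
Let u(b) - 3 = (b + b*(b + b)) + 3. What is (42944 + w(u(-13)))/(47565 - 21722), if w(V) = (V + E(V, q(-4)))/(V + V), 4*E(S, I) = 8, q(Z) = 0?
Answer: 28429261/17108066 ≈ 1.6617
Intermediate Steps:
E(S, I) = 2 (E(S, I) = (¼)*8 = 2)
u(b) = 6 + b + 2*b² (u(b) = 3 + ((b + b*(b + b)) + 3) = 3 + ((b + b*(2*b)) + 3) = 3 + ((b + 2*b²) + 3) = 3 + (3 + b + 2*b²) = 6 + b + 2*b²)
w(V) = (2 + V)/(2*V) (w(V) = (V + 2)/(V + V) = (2 + V)/((2*V)) = (2 + V)*(1/(2*V)) = (2 + V)/(2*V))
(42944 + w(u(-13)))/(47565 - 21722) = (42944 + (2 + (6 - 13 + 2*(-13)²))/(2*(6 - 13 + 2*(-13)²)))/(47565 - 21722) = (42944 + (2 + (6 - 13 + 2*169))/(2*(6 - 13 + 2*169)))/25843 = (42944 + (2 + (6 - 13 + 338))/(2*(6 - 13 + 338)))*(1/25843) = (42944 + (½)*(2 + 331)/331)*(1/25843) = (42944 + (½)*(1/331)*333)*(1/25843) = (42944 + 333/662)*(1/25843) = (28429261/662)*(1/25843) = 28429261/17108066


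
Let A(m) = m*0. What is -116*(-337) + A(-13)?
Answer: 39092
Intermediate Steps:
A(m) = 0
-116*(-337) + A(-13) = -116*(-337) + 0 = 39092 + 0 = 39092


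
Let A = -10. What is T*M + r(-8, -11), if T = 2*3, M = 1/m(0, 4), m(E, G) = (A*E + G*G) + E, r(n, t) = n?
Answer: -61/8 ≈ -7.6250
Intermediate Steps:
m(E, G) = G² - 9*E (m(E, G) = (-10*E + G*G) + E = (-10*E + G²) + E = (G² - 10*E) + E = G² - 9*E)
M = 1/16 (M = 1/(4² - 9*0) = 1/(16 + 0) = 1/16 ≈ 0.062500)
T = 6
T*M + r(-8, -11) = 6*(1/16) - 8 = 3/8 - 8 = -61/8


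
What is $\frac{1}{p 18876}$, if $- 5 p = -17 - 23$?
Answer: $\frac{1}{151008} \approx 6.6222 \cdot 10^{-6}$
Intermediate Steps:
$p = 8$ ($p = - \frac{-17 - 23}{5} = \left(- \frac{1}{5}\right) \left(-40\right) = 8$)
$\frac{1}{p 18876} = \frac{1}{8 \cdot 18876} = \frac{1}{151008}$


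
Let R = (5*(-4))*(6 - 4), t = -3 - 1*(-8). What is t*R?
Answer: -200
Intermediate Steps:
t = 5 (t = -3 + 8 = 5)
R = -40 (R = -20*2 = -40)
t*R = 5*(-40) = -200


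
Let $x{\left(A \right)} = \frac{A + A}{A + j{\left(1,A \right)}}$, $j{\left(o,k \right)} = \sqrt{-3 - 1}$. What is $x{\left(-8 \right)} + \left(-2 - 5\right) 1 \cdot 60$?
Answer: $- \frac{7108}{17} + \frac{8 i}{17} \approx -418.12 + 0.47059 i$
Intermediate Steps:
$j{\left(o,k \right)} = 2 i$ ($j{\left(o,k \right)} = \sqrt{-4} = 2 i$)
$x{\left(A \right)} = \frac{2 A}{A + 2 i}$ ($x{\left(A \right)} = \frac{A + A}{A + 2 i} = \frac{2 A}{A + 2 i}$)
$x{\left(-8 \right)} + \left(-2 - 5\right) 1 \cdot 60 = 2 \left(-8\right) \frac{1}{-8 + 2 i} + \left(-2 - 5\right) 1 \cdot 60 = 2 \left(-8\right) \frac{-8 - 2 i}{68} + \left(-7\right) 1 \cdot 60 = \left(\frac{32}{17} + \frac{8 i}{17}\right) - 420 = - \frac{7108}{17} + \frac{8 i}{17}$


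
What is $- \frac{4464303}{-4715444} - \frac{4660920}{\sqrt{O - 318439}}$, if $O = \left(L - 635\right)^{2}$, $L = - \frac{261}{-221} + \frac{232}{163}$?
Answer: $\frac{4464303}{4715444} - \frac{55966773720 \sqrt{2157958073181}}{5035235504089} \approx -16327.0$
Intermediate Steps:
$L = \frac{93815}{36023}$ ($L = \left(-261\right) \left(- \frac{1}{221}\right) + 232 \cdot \frac{1}{163} = \frac{261}{221} + \frac{232}{163} = \frac{93815}{36023} \approx 2.6043$)
$O = \frac{518964393024100}{1297656529}$ ($O = \left(\frac{93815}{36023} - 635\right)^{2} = \left(- \frac{22780790}{36023}\right)^{2} = \frac{518964393024100}{1297656529} \approx 3.9992 \cdot 10^{5}$)
$- \frac{4464303}{-4715444} - \frac{4660920}{\sqrt{O - 318439}} = - \frac{4464303}{-4715444} - \frac{4660920}{\sqrt{\frac{518964393024100}{1297656529} - 318439}} = \left(-4464303\right) \left(- \frac{1}{4715444}\right) - \frac{4660920}{\sqrt{\frac{105739945585869}{1297656529}}} = \frac{4464303}{4715444} - \frac{4660920}{\frac{7}{36023} \sqrt{2157958073181}} = \frac{4464303}{4715444} - 4660920 \frac{36023 \sqrt{2157958073181}}{15105706512267} = \frac{4464303}{4715444} - \frac{55966773720 \sqrt{2157958073181}}{5035235504089}$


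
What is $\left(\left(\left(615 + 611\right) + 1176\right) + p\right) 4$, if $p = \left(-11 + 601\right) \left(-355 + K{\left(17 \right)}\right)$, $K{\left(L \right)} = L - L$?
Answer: $-828192$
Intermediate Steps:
$K{\left(L \right)} = 0$
$p = -209450$ ($p = \left(-11 + 601\right) \left(-355 + 0\right) = 590 \left(-355\right) = -209450$)
$\left(\left(\left(615 + 611\right) + 1176\right) + p\right) 4 = \left(\left(\left(615 + 611\right) + 1176\right) - 209450\right) 4 = \left(\left(1226 + 1176\right) - 209450\right) 4 = \left(2402 - 209450\right) 4 = \left(-207048\right) 4 = -828192$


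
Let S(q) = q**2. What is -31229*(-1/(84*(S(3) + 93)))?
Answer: 1837/504 ≈ 3.6448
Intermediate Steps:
-31229*(-1/(84*(S(3) + 93))) = -31229*(-1/(84*(3**2 + 93))) = -31229*(-1/(84*(9 + 93))) = -31229/((-84*102)) = -31229/(-8568) = -31229*(-1/8568) = 1837/504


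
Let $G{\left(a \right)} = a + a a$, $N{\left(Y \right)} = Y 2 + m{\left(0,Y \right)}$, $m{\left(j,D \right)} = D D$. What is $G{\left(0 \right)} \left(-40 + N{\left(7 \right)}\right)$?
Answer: $0$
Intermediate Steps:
$m{\left(j,D \right)} = D^{2}$
$N{\left(Y \right)} = Y^{2} + 2 Y$ ($N{\left(Y \right)} = Y 2 + Y^{2} = 2 Y + Y^{2} = Y^{2} + 2 Y$)
$G{\left(a \right)} = a + a^{2}$
$G{\left(0 \right)} \left(-40 + N{\left(7 \right)}\right) = 0 \left(1 + 0\right) \left(-40 + 7 \left(2 + 7\right)\right) = 0 \cdot 1 \left(-40 + 7 \cdot 9\right) = 0 \left(-40 + 63\right) = 0 \cdot 23 = 0$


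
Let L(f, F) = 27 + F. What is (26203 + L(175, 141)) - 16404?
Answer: 9967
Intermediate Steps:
(26203 + L(175, 141)) - 16404 = (26203 + (27 + 141)) - 16404 = (26203 + 168) - 16404 = 26371 - 16404 = 9967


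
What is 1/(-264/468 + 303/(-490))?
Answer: -19110/22597 ≈ -0.84569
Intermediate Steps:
1/(-264/468 + 303/(-490)) = 1/(-264*1/468 + 303*(-1/490)) = 1/(-22/39 - 303/490) = 1/(-22597/19110) = -19110/22597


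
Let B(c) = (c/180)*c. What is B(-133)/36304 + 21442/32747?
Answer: 140696727923/213992475840 ≈ 0.65748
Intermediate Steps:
B(c) = c²/180 (B(c) = (c*(1/180))*c = (c/180)*c = c²/180)
B(-133)/36304 + 21442/32747 = ((1/180)*(-133)²)/36304 + 21442/32747 = ((1/180)*17689)*(1/36304) + 21442*(1/32747) = (17689/180)*(1/36304) + 21442/32747 = 17689/6534720 + 21442/32747 = 140696727923/213992475840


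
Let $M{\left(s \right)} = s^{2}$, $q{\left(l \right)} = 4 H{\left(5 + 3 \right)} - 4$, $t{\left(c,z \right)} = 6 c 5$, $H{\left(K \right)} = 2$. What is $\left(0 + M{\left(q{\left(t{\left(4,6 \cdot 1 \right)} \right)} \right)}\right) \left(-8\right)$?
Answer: $-128$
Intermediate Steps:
$t{\left(c,z \right)} = 30 c$
$q{\left(l \right)} = 4$ ($q{\left(l \right)} = 4 \cdot 2 - 4 = 8 - 4 = 4$)
$\left(0 + M{\left(q{\left(t{\left(4,6 \cdot 1 \right)} \right)} \right)}\right) \left(-8\right) = \left(0 + 4^{2}\right) \left(-8\right) = \left(0 + 16\right) \left(-8\right) = 16 \left(-8\right) = -128$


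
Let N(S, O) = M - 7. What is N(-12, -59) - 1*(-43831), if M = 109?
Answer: 43933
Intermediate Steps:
N(S, O) = 102 (N(S, O) = 109 - 7 = 102)
N(-12, -59) - 1*(-43831) = 102 - 1*(-43831) = 102 + 43831 = 43933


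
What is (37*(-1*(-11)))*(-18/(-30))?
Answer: 1221/5 ≈ 244.20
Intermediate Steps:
(37*(-1*(-11)))*(-18/(-30)) = (37*11)*(-18*(-1/30)) = 407*(3/5) = 1221/5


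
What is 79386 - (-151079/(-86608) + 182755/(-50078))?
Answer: 172158841400271/2168577712 ≈ 79388.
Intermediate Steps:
79386 - (-151079/(-86608) + 182755/(-50078)) = 79386 - (-151079*(-1/86608) + 182755*(-1/50078)) = 79386 - (151079/86608 - 182755/50078) = 79386 - 1*(-4131155439/2168577712) = 79386 + 4131155439/2168577712 = 172158841400271/2168577712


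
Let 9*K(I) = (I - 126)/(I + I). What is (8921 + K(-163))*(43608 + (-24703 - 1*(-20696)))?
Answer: 1036536493303/2934 ≈ 3.5328e+8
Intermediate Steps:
K(I) = (-126 + I)/(18*I) (K(I) = ((I - 126)/(I + I))/9 = ((-126 + I)/((2*I)))/9 = ((-126 + I)*(1/(2*I)))/9 = ((-126 + I)/(2*I))/9 = (-126 + I)/(18*I))
(8921 + K(-163))*(43608 + (-24703 - 1*(-20696))) = (8921 + (1/18)*(-126 - 163)/(-163))*(43608 + (-24703 - 1*(-20696))) = (8921 + (1/18)*(-1/163)*(-289))*(43608 + (-24703 + 20696)) = (8921 + 289/2934)*(43608 - 4007) = (26174503/2934)*39601 = 1036536493303/2934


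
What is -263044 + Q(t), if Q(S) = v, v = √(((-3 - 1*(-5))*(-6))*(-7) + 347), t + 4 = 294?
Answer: -263044 + √431 ≈ -2.6302e+5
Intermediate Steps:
t = 290 (t = -4 + 294 = 290)
v = √431 (v = √(((-3 + 5)*(-6))*(-7) + 347) = √((2*(-6))*(-7) + 347) = √(-12*(-7) + 347) = √(84 + 347) = √431 ≈ 20.761)
Q(S) = √431
-263044 + Q(t) = -263044 + √431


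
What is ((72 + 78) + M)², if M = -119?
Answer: 961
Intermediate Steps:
((72 + 78) + M)² = ((72 + 78) - 119)² = (150 - 119)² = 31² = 961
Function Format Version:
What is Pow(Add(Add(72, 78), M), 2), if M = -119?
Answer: 961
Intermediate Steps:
Pow(Add(Add(72, 78), M), 2) = Pow(Add(Add(72, 78), -119), 2) = Pow(Add(150, -119), 2) = Pow(31, 2) = 961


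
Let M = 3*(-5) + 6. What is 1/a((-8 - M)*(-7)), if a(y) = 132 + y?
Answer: 1/125 ≈ 0.0080000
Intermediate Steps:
M = -9 (M = -15 + 6 = -9)
1/a((-8 - M)*(-7)) = 1/(132 + (-8 - 1*(-9))*(-7)) = 1/(132 + (-8 + 9)*(-7)) = 1/(132 + 1*(-7)) = 1/(132 - 7) = 1/125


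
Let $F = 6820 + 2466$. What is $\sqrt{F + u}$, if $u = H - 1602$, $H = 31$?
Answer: $\sqrt{7715} \approx 87.835$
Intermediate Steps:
$u = -1571$ ($u = 31 - 1602 = -1571$)
$F = 9286$
$\sqrt{F + u} = \sqrt{9286 - 1571} = \sqrt{7715}$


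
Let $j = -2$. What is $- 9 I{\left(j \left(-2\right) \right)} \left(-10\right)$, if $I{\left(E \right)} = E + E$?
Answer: $720$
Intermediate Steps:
$I{\left(E \right)} = 2 E$
$- 9 I{\left(j \left(-2\right) \right)} \left(-10\right) = - 9 \cdot 2 \left(\left(-2\right) \left(-2\right)\right) \left(-10\right) = - 9 \cdot 2 \cdot 4 \left(-10\right) = \left(-9\right) 8 \left(-10\right) = \left(-72\right) \left(-10\right) = 720$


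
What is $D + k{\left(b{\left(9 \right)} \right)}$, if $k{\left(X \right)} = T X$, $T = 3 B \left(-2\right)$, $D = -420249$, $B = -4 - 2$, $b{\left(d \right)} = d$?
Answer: $-419925$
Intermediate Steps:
$B = -6$
$T = 36$ ($T = 3 \left(-6\right) \left(-2\right) = \left(-18\right) \left(-2\right) = 36$)
$k{\left(X \right)} = 36 X$
$D + k{\left(b{\left(9 \right)} \right)} = -420249 + 36 \cdot 9 = -420249 + 324 = -419925$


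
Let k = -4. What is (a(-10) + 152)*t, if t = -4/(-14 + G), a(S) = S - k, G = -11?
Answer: 584/25 ≈ 23.360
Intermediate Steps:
a(S) = 4 + S (a(S) = S - 1*(-4) = S + 4 = 4 + S)
t = 4/25 (t = -4/(-14 - 11) = -4/(-25) = -1/25*(-4) = 4/25 ≈ 0.16000)
(a(-10) + 152)*t = ((4 - 10) + 152)*(4/25) = (-6 + 152)*(4/25) = 146*(4/25) = 584/25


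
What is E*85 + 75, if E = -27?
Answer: -2220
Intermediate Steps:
E*85 + 75 = -27*85 + 75 = -2295 + 75 = -2220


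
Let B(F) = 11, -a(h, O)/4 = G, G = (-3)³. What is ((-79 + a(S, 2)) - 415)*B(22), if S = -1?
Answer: -4246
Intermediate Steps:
G = -27
a(h, O) = 108 (a(h, O) = -4*(-27) = 108)
((-79 + a(S, 2)) - 415)*B(22) = ((-79 + 108) - 415)*11 = (29 - 415)*11 = -386*11 = -4246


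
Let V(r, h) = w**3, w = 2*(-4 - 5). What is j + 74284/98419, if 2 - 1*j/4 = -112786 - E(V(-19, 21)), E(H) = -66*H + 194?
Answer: 196008992628/98419 ≈ 1.9916e+6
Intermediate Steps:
w = -18 (w = 2*(-9) = -18)
V(r, h) = -5832 (V(r, h) = (-18)**3 = -5832)
E(H) = 194 - 66*H
j = 1991576 (j = 8 - 4*(-112786 - (194 - 66*(-5832))) = 8 - 4*(-112786 - (194 + 384912)) = 8 - 4*(-112786 - 1*385106) = 8 - 4*(-112786 - 385106) = 8 - 4*(-497892) = 8 + 1991568 = 1991576)
j + 74284/98419 = 1991576 + 74284/98419 = 196008992628/98419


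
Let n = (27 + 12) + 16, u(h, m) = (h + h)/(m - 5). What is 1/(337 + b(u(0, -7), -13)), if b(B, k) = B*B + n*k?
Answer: -1/378 ≈ -0.0026455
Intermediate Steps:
u(h, m) = 2*h/(-5 + m) (u(h, m) = (2*h)/(-5 + m) = 2*h/(-5 + m))
n = 55 (n = 39 + 16 = 55)
b(B, k) = B² + 55*k (b(B, k) = B*B + 55*k = B² + 55*k)
1/(337 + b(u(0, -7), -13)) = 1/(337 + ((2*0/(-5 - 7))² + 55*(-13))) = 1/(337 + ((2*0/(-12))² - 715)) = 1/(337 + ((2*0*(-1/12))² - 715)) = 1/(337 + (0² - 715)) = 1/(337 + (0 - 715)) = 1/(337 - 715) = 1/(-378) = -1/378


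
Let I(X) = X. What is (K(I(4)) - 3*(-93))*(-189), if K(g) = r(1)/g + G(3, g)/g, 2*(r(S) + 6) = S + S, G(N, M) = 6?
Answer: -211113/4 ≈ -52778.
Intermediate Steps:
r(S) = -6 + S (r(S) = -6 + (S + S)/2 = -6 + (2*S)/2 = -6 + S)
K(g) = 1/g (K(g) = (-6 + 1)/g + 6/g = -5/g + 6/g = 1/g)
(K(I(4)) - 3*(-93))*(-189) = (1/4 - 3*(-93))*(-189) = (¼ + 279)*(-189) = (1117/4)*(-189) = -211113/4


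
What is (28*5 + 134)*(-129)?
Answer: -35346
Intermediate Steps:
(28*5 + 134)*(-129) = (140 + 134)*(-129) = 274*(-129) = -35346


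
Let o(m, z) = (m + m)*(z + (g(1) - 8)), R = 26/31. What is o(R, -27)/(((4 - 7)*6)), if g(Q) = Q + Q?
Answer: 286/93 ≈ 3.0753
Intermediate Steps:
g(Q) = 2*Q
R = 26/31 (R = 26*(1/31) = 26/31 ≈ 0.83871)
o(m, z) = 2*m*(-6 + z) (o(m, z) = (m + m)*(z + (2*1 - 8)) = (2*m)*(z + (2 - 8)) = (2*m)*(z - 6) = (2*m)*(-6 + z) = 2*m*(-6 + z))
o(R, -27)/(((4 - 7)*6)) = (2*(26/31)*(-6 - 27))/(((4 - 7)*6)) = (2*(26/31)*(-33))/((-3*6)) = -1716/31/(-18) = -1716/31*(-1/18) = 286/93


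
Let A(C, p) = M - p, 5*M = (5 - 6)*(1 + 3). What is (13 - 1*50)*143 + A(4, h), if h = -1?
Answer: -26454/5 ≈ -5290.8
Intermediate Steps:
M = -⅘ (M = ((5 - 6)*(1 + 3))/5 = (-1*4)/5 = (⅕)*(-4) = -⅘ ≈ -0.80000)
A(C, p) = -⅘ - p
(13 - 1*50)*143 + A(4, h) = (13 - 1*50)*143 + (-⅘ - 1*(-1)) = (13 - 50)*143 + (-⅘ + 1) = -37*143 + ⅕ = -5291 + ⅕ = -26454/5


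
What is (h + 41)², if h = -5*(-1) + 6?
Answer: 2704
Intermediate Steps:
h = 11 (h = 5 + 6 = 11)
(h + 41)² = (11 + 41)² = 52² = 2704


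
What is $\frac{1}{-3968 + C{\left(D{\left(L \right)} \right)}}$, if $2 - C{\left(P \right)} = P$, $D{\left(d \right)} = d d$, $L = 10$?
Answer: $- \frac{1}{4066} \approx -0.00024594$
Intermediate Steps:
$D{\left(d \right)} = d^{2}$
$C{\left(P \right)} = 2 - P$
$\frac{1}{-3968 + C{\left(D{\left(L \right)} \right)}} = \frac{1}{-3968 + \left(2 - 10^{2}\right)} = \frac{1}{-3968 + \left(2 - 100\right)} = \frac{1}{-3968 - 98} = \frac{1}{-4066} = - \frac{1}{4066}$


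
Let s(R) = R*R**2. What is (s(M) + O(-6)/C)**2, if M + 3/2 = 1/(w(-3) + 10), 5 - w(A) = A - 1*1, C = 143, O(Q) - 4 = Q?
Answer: 571275440074161/61570638116416 ≈ 9.2784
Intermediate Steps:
O(Q) = 4 + Q
w(A) = 6 - A (w(A) = 5 - (A - 1*1) = 5 - (A - 1) = 5 - (-1 + A) = 5 + (1 - A) = 6 - A)
M = -55/38 (M = -3/2 + 1/((6 - 1*(-3)) + 10) = -3/2 + 1/((6 + 3) + 10) = -3/2 + 1/(9 + 10) = -3/2 + 1/19 = -55/38 ≈ -1.4474)
s(R) = R**3
(s(M) + O(-6)/C)**2 = ((-55/38)**3 + (4 - 6)/143)**2 = (-166375/54872 - 2*1/143)**2 = (-166375/54872 - 2/143)**2 = (-23901369/7846696)**2 = 571275440074161/61570638116416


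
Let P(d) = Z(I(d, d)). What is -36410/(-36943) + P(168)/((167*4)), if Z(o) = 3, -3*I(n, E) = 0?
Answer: 24432709/24677924 ≈ 0.99006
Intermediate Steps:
I(n, E) = 0 (I(n, E) = -⅓*0 = 0)
P(d) = 3
-36410/(-36943) + P(168)/((167*4)) = -36410/(-36943) + 3/((167*4)) = -36410*(-1/36943) + 3/668 = 36410/36943 + 3*(1/668) = 36410/36943 + 3/668 = 24432709/24677924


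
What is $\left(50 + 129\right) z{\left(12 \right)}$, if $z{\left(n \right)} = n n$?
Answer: $25776$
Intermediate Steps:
$z{\left(n \right)} = n^{2}$
$\left(50 + 129\right) z{\left(12 \right)} = \left(50 + 129\right) 12^{2} = 179 \cdot 144 = 25776$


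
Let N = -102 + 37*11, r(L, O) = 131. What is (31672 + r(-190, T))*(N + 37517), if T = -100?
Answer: 1202853066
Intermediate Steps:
N = 305 (N = -102 + 407 = 305)
(31672 + r(-190, T))*(N + 37517) = (31672 + 131)*(305 + 37517) = 31803*37822 = 1202853066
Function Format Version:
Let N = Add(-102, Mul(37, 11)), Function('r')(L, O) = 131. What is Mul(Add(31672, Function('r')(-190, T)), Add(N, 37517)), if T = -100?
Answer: 1202853066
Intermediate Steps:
N = 305 (N = Add(-102, 407) = 305)
Mul(Add(31672, Function('r')(-190, T)), Add(N, 37517)) = Mul(Add(31672, 131), Add(305, 37517)) = Mul(31803, 37822) = 1202853066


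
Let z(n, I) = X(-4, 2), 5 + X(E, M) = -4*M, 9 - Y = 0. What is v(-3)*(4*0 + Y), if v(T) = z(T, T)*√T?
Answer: -117*I*√3 ≈ -202.65*I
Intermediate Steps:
Y = 9 (Y = 9 - 1*0 = 9 + 0 = 9)
X(E, M) = -5 - 4*M
z(n, I) = -13 (z(n, I) = -5 - 4*2 = -5 - 8 = -13)
v(T) = -13*√T
v(-3)*(4*0 + Y) = (-13*I*√3)*(4*0 + 9) = (-13*I*√3)*(0 + 9) = -13*I*√3*9 = -117*I*√3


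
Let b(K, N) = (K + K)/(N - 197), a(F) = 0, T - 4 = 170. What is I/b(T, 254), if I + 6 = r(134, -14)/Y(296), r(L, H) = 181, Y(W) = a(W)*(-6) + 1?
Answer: 3325/116 ≈ 28.664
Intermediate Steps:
T = 174 (T = 4 + 170 = 174)
Y(W) = 1 (Y(W) = 0*(-6) + 1 = 0 + 1 = 1)
b(K, N) = 2*K/(-197 + N) (b(K, N) = (2*K)/(-197 + N) = 2*K/(-197 + N))
I = 175 (I = -6 + 181/1 = -6 + 181*1 = -6 + 181 = 175)
I/b(T, 254) = 175/((2*174/(-197 + 254))) = 175/((2*174/57)) = 175/((2*174*(1/57))) = 175/(116/19) = 175*(19/116) = 3325/116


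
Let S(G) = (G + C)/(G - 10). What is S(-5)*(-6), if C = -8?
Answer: -26/5 ≈ -5.2000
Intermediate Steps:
S(G) = (-8 + G)/(-10 + G) (S(G) = (G - 8)/(G - 10) = (-8 + G)/(-10 + G))
S(-5)*(-6) = ((-8 - 5)/(-10 - 5))*(-6) = (-13/(-15))*(-6) = -1/15*(-13)*(-6) = (13/15)*(-6) = -26/5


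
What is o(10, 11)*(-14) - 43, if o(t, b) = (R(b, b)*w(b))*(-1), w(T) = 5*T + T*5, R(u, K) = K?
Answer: 16897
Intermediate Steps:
w(T) = 10*T (w(T) = 5*T + 5*T = 10*T)
o(t, b) = -10*b² (o(t, b) = (b*(10*b))*(-1) = (10*b²)*(-1) = -10*b²)
o(10, 11)*(-14) - 43 = -10*11²*(-14) - 43 = -10*121*(-14) - 43 = -1210*(-14) - 43 = 16940 - 43 = 16897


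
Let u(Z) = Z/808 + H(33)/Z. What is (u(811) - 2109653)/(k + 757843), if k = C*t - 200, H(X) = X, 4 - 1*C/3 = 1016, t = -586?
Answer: -1382429610679/1662294625832 ≈ -0.83164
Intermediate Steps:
C = -3036 (C = 12 - 3*1016 = 12 - 3048 = -3036)
k = 1778896 (k = -3036*(-586) - 200 = 1779096 - 200 = 1778896)
u(Z) = 33/Z + Z/808 (u(Z) = Z/808 + 33/Z = 33/Z + Z/808)
(u(811) - 2109653)/(k + 757843) = ((33/811 + (1/808)*811) - 2109653)/(1778896 + 757843) = ((33*(1/811) + 811/808) - 2109653)/2536739 = ((33/811 + 811/808) - 2109653)*(1/2536739) = (684385/655288 - 2109653)*(1/2536739) = -1382429610679/655288*1/2536739 = -1382429610679/1662294625832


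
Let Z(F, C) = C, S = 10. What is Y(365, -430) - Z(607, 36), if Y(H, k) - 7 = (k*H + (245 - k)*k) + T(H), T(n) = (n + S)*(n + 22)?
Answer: -302104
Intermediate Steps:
T(n) = (10 + n)*(22 + n) (T(n) = (n + 10)*(n + 22) = (10 + n)*(22 + n))
Y(H, k) = 227 + H² + 32*H + H*k + k*(245 - k) (Y(H, k) = 7 + ((k*H + (245 - k)*k) + (220 + H² + 32*H)) = 7 + ((H*k + k*(245 - k)) + (220 + H² + 32*H)) = 7 + (220 + H² + 32*H + H*k + k*(245 - k)) = 227 + H² + 32*H + H*k + k*(245 - k))
Y(365, -430) - Z(607, 36) = (227 + 365² - 1*(-430)² + 32*365 + 245*(-430) + 365*(-430)) - 1*36 = (227 + 133225 - 1*184900 + 11680 - 105350 - 156950) - 36 = (227 + 133225 - 184900 + 11680 - 105350 - 156950) - 36 = -302068 - 36 = -302104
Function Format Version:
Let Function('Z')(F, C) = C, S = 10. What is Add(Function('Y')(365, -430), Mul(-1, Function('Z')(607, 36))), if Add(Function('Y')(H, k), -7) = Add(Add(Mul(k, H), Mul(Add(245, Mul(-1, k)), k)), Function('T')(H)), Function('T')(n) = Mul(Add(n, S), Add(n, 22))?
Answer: -302104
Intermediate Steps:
Function('T')(n) = Mul(Add(10, n), Add(22, n)) (Function('T')(n) = Mul(Add(n, 10), Add(n, 22)) = Mul(Add(10, n), Add(22, n)))
Function('Y')(H, k) = Add(227, Pow(H, 2), Mul(32, H), Mul(H, k), Mul(k, Add(245, Mul(-1, k)))) (Function('Y')(H, k) = Add(7, Add(Add(Mul(k, H), Mul(Add(245, Mul(-1, k)), k)), Add(220, Pow(H, 2), Mul(32, H)))) = Add(7, Add(Add(Mul(H, k), Mul(k, Add(245, Mul(-1, k)))), Add(220, Pow(H, 2), Mul(32, H)))) = Add(7, Add(220, Pow(H, 2), Mul(32, H), Mul(H, k), Mul(k, Add(245, Mul(-1, k))))) = Add(227, Pow(H, 2), Mul(32, H), Mul(H, k), Mul(k, Add(245, Mul(-1, k)))))
Add(Function('Y')(365, -430), Mul(-1, Function('Z')(607, 36))) = Add(Add(227, Pow(365, 2), Mul(-1, Pow(-430, 2)), Mul(32, 365), Mul(245, -430), Mul(365, -430)), Mul(-1, 36)) = Add(Add(227, 133225, Mul(-1, 184900), 11680, -105350, -156950), -36) = Add(Add(227, 133225, -184900, 11680, -105350, -156950), -36) = Add(-302068, -36) = -302104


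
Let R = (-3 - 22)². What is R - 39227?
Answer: -38602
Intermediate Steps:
R = 625 (R = (-25)² = 625)
R - 39227 = 625 - 39227 = -38602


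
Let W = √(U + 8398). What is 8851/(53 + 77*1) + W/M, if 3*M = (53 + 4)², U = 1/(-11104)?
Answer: 8851/130 + √64716465354/3006408 ≈ 68.169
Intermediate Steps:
U = -1/11104 ≈ -9.0058e-5
M = 1083 (M = (53 + 4)²/3 = (⅓)*57² = (⅓)*3249 = 1083)
W = √64716465354/2776 (W = √(-1/11104 + 8398) = √(93251391/11104) = √64716465354/2776 ≈ 91.641)
8851/(53 + 77*1) + W/M = 8851/(53 + 77*1) + (√64716465354/2776)/1083 = 8851/(53 + 77) + (√64716465354/2776)*(1/1083) = 8851/130 + √64716465354/3006408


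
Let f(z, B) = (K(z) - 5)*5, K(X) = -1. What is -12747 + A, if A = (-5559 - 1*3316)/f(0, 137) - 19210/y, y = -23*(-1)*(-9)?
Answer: -5116363/414 ≈ -12358.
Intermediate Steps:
f(z, B) = -30 (f(z, B) = (-1 - 5)*5 = -6*5 = -30)
y = -207 (y = 23*(-9) = -207)
A = 160895/414 (A = (-5559 - 1*3316)/(-30) - 19210/(-207) = (-5559 - 3316)*(-1/30) - 19210*(-1/207) = -8875*(-1/30) + 19210/207 = 1775/6 + 19210/207 = 160895/414 ≈ 388.64)
-12747 + A = -12747 + 160895/414 = -5116363/414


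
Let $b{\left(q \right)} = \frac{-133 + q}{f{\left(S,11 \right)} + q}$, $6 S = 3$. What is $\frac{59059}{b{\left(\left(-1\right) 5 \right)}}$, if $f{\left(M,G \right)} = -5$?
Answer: $\frac{295295}{69} \approx 4279.6$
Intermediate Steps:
$S = \frac{1}{2}$ ($S = \frac{1}{6} \cdot 3 = \frac{1}{2} \approx 0.5$)
$b{\left(q \right)} = \frac{-133 + q}{-5 + q}$
$\frac{59059}{b{\left(\left(-1\right) 5 \right)}} = \frac{59059}{\frac{1}{-5 - 5} \left(-133 - 5\right)} = \frac{59059}{\frac{1}{-10} \left(-138\right)} = \frac{59059}{\left(- \frac{1}{10}\right) \left(-138\right)} = \frac{59059}{\frac{69}{5}} = 59059 \cdot \frac{5}{69} = \frac{295295}{69}$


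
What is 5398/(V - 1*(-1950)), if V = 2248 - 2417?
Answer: 5398/1781 ≈ 3.0309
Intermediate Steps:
V = -169
5398/(V - 1*(-1950)) = 5398/(-169 - 1*(-1950)) = 5398/(-169 + 1950) = 5398/1781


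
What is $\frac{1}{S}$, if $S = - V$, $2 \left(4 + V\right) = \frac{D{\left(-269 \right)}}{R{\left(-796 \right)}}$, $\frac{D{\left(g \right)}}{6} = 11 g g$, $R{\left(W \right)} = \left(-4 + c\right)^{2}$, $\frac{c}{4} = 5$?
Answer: $- \frac{256}{2386889} \approx -0.00010725$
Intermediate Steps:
$c = 20$ ($c = 4 \cdot 5 = 20$)
$R{\left(W \right)} = 256$ ($R{\left(W \right)} = \left(-4 + 20\right)^{2} = 16^{2} = 256$)
$D{\left(g \right)} = 66 g^{2}$ ($D{\left(g \right)} = 6 \cdot 11 g g = 6 \cdot 11 g^{2} = 66 g^{2}$)
$V = \frac{2386889}{256}$ ($V = -4 + \frac{66 \left(-269\right)^{2} \cdot \frac{1}{256}}{2} = -4 + \frac{66 \cdot 72361 \cdot \frac{1}{256}}{2} = -4 + \frac{4775826 \cdot \frac{1}{256}}{2} = -4 + \frac{1}{2} \cdot \frac{2387913}{128} = -4 + \frac{2387913}{256} = \frac{2386889}{256} \approx 9323.8$)
$S = - \frac{2386889}{256}$ ($S = \left(-1\right) \frac{2386889}{256} = - \frac{2386889}{256} \approx -9323.8$)
$\frac{1}{S} = \frac{1}{- \frac{2386889}{256}} = - \frac{256}{2386889}$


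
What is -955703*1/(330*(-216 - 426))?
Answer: 955703/211860 ≈ 4.5110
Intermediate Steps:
-955703*1/(330*(-216 - 426)) = -955703/(330*(-642)) = -955703/(-211860) = -955703*(-1/211860) = 955703/211860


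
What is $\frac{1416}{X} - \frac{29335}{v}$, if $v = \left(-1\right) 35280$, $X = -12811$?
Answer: $\frac{65170841}{90394416} \approx 0.72096$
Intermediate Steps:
$v = -35280$
$\frac{1416}{X} - \frac{29335}{v} = \frac{1416}{-12811} - \frac{29335}{-35280} = 1416 \left(- \frac{1}{12811}\right) - - \frac{5867}{7056} = - \frac{1416}{12811} + \frac{5867}{7056} = \frac{65170841}{90394416}$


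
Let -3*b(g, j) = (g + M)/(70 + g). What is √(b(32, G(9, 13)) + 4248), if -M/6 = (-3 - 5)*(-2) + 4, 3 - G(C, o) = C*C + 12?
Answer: 2*√2762449/51 ≈ 65.179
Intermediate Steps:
G(C, o) = -9 - C² (G(C, o) = 3 - (C*C + 12) = 3 - (C² + 12) = 3 - (12 + C²) = 3 + (-12 - C²) = -9 - C²)
M = -120 (M = -6*((-3 - 5)*(-2) + 4) = -6*(-8*(-2) + 4) = -6*(16 + 4) = -6*20 = -120)
b(g, j) = -(-120 + g)/(3*(70 + g)) (b(g, j) = -(g - 120)/(3*(70 + g)) = -(-120 + g)/(3*(70 + g)))
√(b(32, G(9, 13)) + 4248) = √((120 - 1*32)/(3*(70 + 32)) + 4248) = √((⅓)*(120 - 32)/102 + 4248) = √((⅓)*(1/102)*88 + 4248) = √(44/153 + 4248) = √(649988/153) = 2*√2762449/51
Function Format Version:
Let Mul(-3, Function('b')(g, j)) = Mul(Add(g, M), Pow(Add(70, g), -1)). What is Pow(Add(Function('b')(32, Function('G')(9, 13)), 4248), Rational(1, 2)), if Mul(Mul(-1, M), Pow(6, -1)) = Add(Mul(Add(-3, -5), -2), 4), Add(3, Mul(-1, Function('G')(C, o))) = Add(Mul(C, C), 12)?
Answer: Mul(Rational(2, 51), Pow(2762449, Rational(1, 2))) ≈ 65.179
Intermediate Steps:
Function('G')(C, o) = Add(-9, Mul(-1, Pow(C, 2))) (Function('G')(C, o) = Add(3, Mul(-1, Add(Mul(C, C), 12))) = Add(3, Mul(-1, Add(Pow(C, 2), 12))) = Add(3, Mul(-1, Add(12, Pow(C, 2)))) = Add(3, Add(-12, Mul(-1, Pow(C, 2)))) = Add(-9, Mul(-1, Pow(C, 2))))
M = -120 (M = Mul(-6, Add(Mul(Add(-3, -5), -2), 4)) = Mul(-6, Add(Mul(-8, -2), 4)) = Mul(-6, Add(16, 4)) = Mul(-6, 20) = -120)
Function('b')(g, j) = Mul(Rational(-1, 3), Pow(Add(70, g), -1), Add(-120, g)) (Function('b')(g, j) = Mul(Rational(-1, 3), Mul(Add(g, -120), Pow(Add(70, g), -1))) = Mul(Rational(-1, 3), Mul(Add(-120, g), Pow(Add(70, g), -1))) = Mul(Rational(-1, 3), Mul(Pow(Add(70, g), -1), Add(-120, g))) = Mul(Rational(-1, 3), Pow(Add(70, g), -1), Add(-120, g)))
Pow(Add(Function('b')(32, Function('G')(9, 13)), 4248), Rational(1, 2)) = Pow(Add(Mul(Rational(1, 3), Pow(Add(70, 32), -1), Add(120, Mul(-1, 32))), 4248), Rational(1, 2)) = Pow(Add(Mul(Rational(1, 3), Pow(102, -1), Add(120, -32)), 4248), Rational(1, 2)) = Pow(Add(Mul(Rational(1, 3), Rational(1, 102), 88), 4248), Rational(1, 2)) = Pow(Add(Rational(44, 153), 4248), Rational(1, 2)) = Pow(Rational(649988, 153), Rational(1, 2)) = Mul(Rational(2, 51), Pow(2762449, Rational(1, 2)))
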